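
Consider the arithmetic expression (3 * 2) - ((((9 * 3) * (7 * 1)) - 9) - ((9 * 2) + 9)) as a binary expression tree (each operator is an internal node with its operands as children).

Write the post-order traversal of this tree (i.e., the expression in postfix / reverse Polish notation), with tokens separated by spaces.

Post-order on an expression tree gives postfix notation: for each operator, emit left operand, right operand, then the operator.

3 2 * 9 3 * 7 1 * * 9 - 9 2 * 9 + - -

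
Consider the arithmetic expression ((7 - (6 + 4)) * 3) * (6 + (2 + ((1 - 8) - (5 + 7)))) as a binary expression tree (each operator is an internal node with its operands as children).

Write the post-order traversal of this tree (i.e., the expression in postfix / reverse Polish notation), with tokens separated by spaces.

7 6 4 + - 3 * 6 2 1 8 - 5 7 + - + + *

Post-order on an expression tree gives postfix notation: for each operator, emit left operand, right operand, then the operator.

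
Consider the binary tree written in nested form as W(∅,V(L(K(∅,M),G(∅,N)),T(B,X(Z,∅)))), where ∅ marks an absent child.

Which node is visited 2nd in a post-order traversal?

Post-order visits the left subtree, then the right subtree, then the node.
At W: no left child.
At W: go right to V.
  At V: go left to L.
    At L: go left to K.
      At K: no left child.
      At K: go right to M.
        M is a leaf — visit M.
      Visit K.
    At L: go right to G.
      At G: no left child.
      At G: go right to N.
        N is a leaf — visit N.
      Visit G.
    Visit L.
  At V: go right to T.
    At T: go left to B.
      B is a leaf — visit B.
    At T: go right to X.
      At X: go left to Z.
        Z is a leaf — visit Z.
      At X: no right child.
      Visit X.
    Visit T.
  Visit V.
Visit W.
Full post-order sequence: M, K, N, G, L, B, Z, X, T, V, W.

K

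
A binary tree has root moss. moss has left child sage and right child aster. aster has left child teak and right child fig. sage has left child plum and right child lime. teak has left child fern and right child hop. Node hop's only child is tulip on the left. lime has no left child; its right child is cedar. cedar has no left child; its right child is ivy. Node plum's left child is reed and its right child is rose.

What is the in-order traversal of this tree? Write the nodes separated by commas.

In-order visits the left subtree, then the node, then the right subtree.
At moss: go left to sage.
  At sage: go left to plum.
    At plum: go left to reed.
      reed is a leaf — visit reed.
    Visit plum.
    At plum: go right to rose.
      rose is a leaf — visit rose.
  Visit sage.
  At sage: go right to lime.
    At lime: no left child.
    Visit lime.
    At lime: go right to cedar.
      At cedar: no left child.
      Visit cedar.
      At cedar: go right to ivy.
        ivy is a leaf — visit ivy.
Visit moss.
At moss: go right to aster.
  At aster: go left to teak.
    At teak: go left to fern.
      fern is a leaf — visit fern.
    Visit teak.
    At teak: go right to hop.
      At hop: go left to tulip.
        tulip is a leaf — visit tulip.
      Visit hop.
      At hop: no right child.
  Visit aster.
  At aster: go right to fig.
    fig is a leaf — visit fig.

reed, plum, rose, sage, lime, cedar, ivy, moss, fern, teak, tulip, hop, aster, fig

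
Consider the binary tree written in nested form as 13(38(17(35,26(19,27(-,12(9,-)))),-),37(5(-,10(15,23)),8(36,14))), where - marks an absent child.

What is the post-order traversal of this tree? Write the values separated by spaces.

Post-order visits the left subtree, then the right subtree, then the node.
At 13: go left to 38.
  At 38: go left to 17.
    At 17: go left to 35.
      35 is a leaf — visit 35.
    At 17: go right to 26.
      At 26: go left to 19.
        19 is a leaf — visit 19.
      At 26: go right to 27.
        At 27: no left child.
        At 27: go right to 12.
          At 12: go left to 9.
            9 is a leaf — visit 9.
          At 12: no right child.
          Visit 12.
        Visit 27.
      Visit 26.
    Visit 17.
  At 38: no right child.
  Visit 38.
At 13: go right to 37.
  At 37: go left to 5.
    At 5: no left child.
    At 5: go right to 10.
      At 10: go left to 15.
        15 is a leaf — visit 15.
      At 10: go right to 23.
        23 is a leaf — visit 23.
      Visit 10.
    Visit 5.
  At 37: go right to 8.
    At 8: go left to 36.
      36 is a leaf — visit 36.
    At 8: go right to 14.
      14 is a leaf — visit 14.
    Visit 8.
  Visit 37.
Visit 13.

35 19 9 12 27 26 17 38 15 23 10 5 36 14 8 37 13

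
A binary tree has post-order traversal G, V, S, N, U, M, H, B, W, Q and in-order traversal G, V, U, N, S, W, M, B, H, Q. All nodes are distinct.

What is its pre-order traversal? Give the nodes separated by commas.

The last element of post-order is the root; it splits in-order into left and right subtrees.
Root Q: left subtree has 9 nodes {G, V, U, N, S, W, M, B, H}, right has 0 { }.
  Root W: left subtree has 5 nodes {G, V, U, N, S}, right has 3 {M, B, H}.
    Root U: left subtree has 2 nodes {G, V}, right has 2 {N, S}.
      Root V: left subtree has 1 node {G}, right has 0 { }.
      Root N: left subtree has 0 nodes { }, right has 1 {S}.
    Root B: left subtree has 1 node {M}, right has 1 {H}.

Q, W, U, V, G, N, S, B, M, H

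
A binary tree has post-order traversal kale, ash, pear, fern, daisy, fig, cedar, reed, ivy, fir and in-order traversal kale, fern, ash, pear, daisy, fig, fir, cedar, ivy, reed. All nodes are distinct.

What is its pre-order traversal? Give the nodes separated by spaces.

fir fig daisy fern kale pear ash ivy cedar reed

The last element of post-order is the root; it splits in-order into left and right subtrees.
Root fir: left subtree has 6 nodes {kale, fern, ash, pear, daisy, fig}, right has 3 {cedar, ivy, reed}.
  Root fig: left subtree has 5 nodes {kale, fern, ash, pear, daisy}, right has 0 { }.
    Root daisy: left subtree has 4 nodes {kale, fern, ash, pear}, right has 0 { }.
      Root fern: left subtree has 1 node {kale}, right has 2 {ash, pear}.
        Root pear: left subtree has 1 node {ash}, right has 0 { }.
  Root ivy: left subtree has 1 node {cedar}, right has 1 {reed}.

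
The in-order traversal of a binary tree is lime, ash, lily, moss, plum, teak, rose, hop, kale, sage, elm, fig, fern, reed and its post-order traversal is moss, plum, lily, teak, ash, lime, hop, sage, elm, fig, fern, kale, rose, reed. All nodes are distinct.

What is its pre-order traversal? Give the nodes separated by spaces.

The last element of post-order is the root; it splits in-order into left and right subtrees.
Root reed: left subtree has 13 nodes {lime, ash, lily, moss, plum, teak, rose, hop, kale, sage, elm, fig, fern}, right has 0 { }.
  Root rose: left subtree has 6 nodes {lime, ash, lily, moss, plum, teak}, right has 6 {hop, kale, sage, elm, fig, fern}.
    Root lime: left subtree has 0 nodes { }, right has 5 {ash, lily, moss, plum, teak}.
      Root ash: left subtree has 0 nodes { }, right has 4 {lily, moss, plum, teak}.
        Root teak: left subtree has 3 nodes {lily, moss, plum}, right has 0 { }.
          Root lily: left subtree has 0 nodes { }, right has 2 {moss, plum}.
            Root plum: left subtree has 1 node {moss}, right has 0 { }.
    Root kale: left subtree has 1 node {hop}, right has 4 {sage, elm, fig, fern}.
      Root fern: left subtree has 3 nodes {sage, elm, fig}, right has 0 { }.
        Root fig: left subtree has 2 nodes {sage, elm}, right has 0 { }.
          Root elm: left subtree has 1 node {sage}, right has 0 { }.

reed rose lime ash teak lily plum moss kale hop fern fig elm sage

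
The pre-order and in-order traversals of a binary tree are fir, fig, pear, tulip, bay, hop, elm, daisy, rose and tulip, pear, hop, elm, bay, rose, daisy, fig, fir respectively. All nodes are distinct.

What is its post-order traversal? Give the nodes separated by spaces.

The first element of pre-order is the root; it splits in-order into left and right subtrees.
Root fir: left subtree has 8 nodes {tulip, pear, hop, elm, bay, rose, daisy, fig}, right has 0 { }.
  Root fig: left subtree has 7 nodes {tulip, pear, hop, elm, bay, rose, daisy}, right has 0 { }.
    Root pear: left subtree has 1 node {tulip}, right has 5 {hop, elm, bay, rose, daisy}.
      Root bay: left subtree has 2 nodes {hop, elm}, right has 2 {rose, daisy}.
        Root hop: left subtree has 0 nodes { }, right has 1 {elm}.
        Root daisy: left subtree has 1 node {rose}, right has 0 { }.

tulip elm hop rose daisy bay pear fig fir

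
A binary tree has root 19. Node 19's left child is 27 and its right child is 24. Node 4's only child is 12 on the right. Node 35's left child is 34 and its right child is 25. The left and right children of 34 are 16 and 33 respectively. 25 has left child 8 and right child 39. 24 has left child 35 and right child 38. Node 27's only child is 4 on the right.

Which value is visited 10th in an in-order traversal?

25

In-order visits the left subtree, then the node, then the right subtree.
At 19: go left to 27.
  At 27: no left child.
  Visit 27.
  At 27: go right to 4.
    At 4: no left child.
    Visit 4.
    At 4: go right to 12.
      12 is a leaf — visit 12.
Visit 19.
At 19: go right to 24.
  At 24: go left to 35.
    At 35: go left to 34.
      At 34: go left to 16.
        16 is a leaf — visit 16.
      Visit 34.
      At 34: go right to 33.
        33 is a leaf — visit 33.
    Visit 35.
    At 35: go right to 25.
      At 25: go left to 8.
        8 is a leaf — visit 8.
      Visit 25.
      At 25: go right to 39.
        39 is a leaf — visit 39.
  Visit 24.
  At 24: go right to 38.
    38 is a leaf — visit 38.
Full in-order sequence: 27, 4, 12, 19, 16, 34, 33, 35, 8, 25, 39, 24, 38.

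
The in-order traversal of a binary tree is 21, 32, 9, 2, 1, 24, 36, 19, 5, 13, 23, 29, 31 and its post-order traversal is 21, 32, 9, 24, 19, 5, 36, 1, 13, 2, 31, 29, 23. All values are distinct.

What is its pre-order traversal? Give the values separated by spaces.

23 2 9 32 21 13 1 36 24 5 19 29 31

The last element of post-order is the root; it splits in-order into left and right subtrees.
Root 23: left subtree has 10 nodes {21, 32, 9, 2, 1, 24, 36, 19, 5, 13}, right has 2 {29, 31}.
  Root 2: left subtree has 3 nodes {21, 32, 9}, right has 6 {1, 24, 36, 19, 5, 13}.
    Root 9: left subtree has 2 nodes {21, 32}, right has 0 { }.
      Root 32: left subtree has 1 node {21}, right has 0 { }.
    Root 13: left subtree has 5 nodes {1, 24, 36, 19, 5}, right has 0 { }.
      Root 1: left subtree has 0 nodes { }, right has 4 {24, 36, 19, 5}.
        Root 36: left subtree has 1 node {24}, right has 2 {19, 5}.
          Root 5: left subtree has 1 node {19}, right has 0 { }.
  Root 29: left subtree has 0 nodes { }, right has 1 {31}.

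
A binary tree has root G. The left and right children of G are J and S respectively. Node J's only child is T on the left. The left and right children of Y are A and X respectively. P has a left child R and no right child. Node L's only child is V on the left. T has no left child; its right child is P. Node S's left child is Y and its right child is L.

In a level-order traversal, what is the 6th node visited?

L

Level-order visits nodes level by level from the root, left to right within each level.
Level 0: G
Level 1: J, S
Level 2: T, Y, L
Level 3: P, A, X, V
Level 4: R
Full level-order sequence: G, J, S, T, Y, L, P, A, X, V, R.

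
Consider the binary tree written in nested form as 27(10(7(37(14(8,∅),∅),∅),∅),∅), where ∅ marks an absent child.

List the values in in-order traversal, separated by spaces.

In-order visits the left subtree, then the node, then the right subtree.
At 27: go left to 10.
  At 10: go left to 7.
    At 7: go left to 37.
      At 37: go left to 14.
        At 14: go left to 8.
          8 is a leaf — visit 8.
        Visit 14.
        At 14: no right child.
      Visit 37.
      At 37: no right child.
    Visit 7.
    At 7: no right child.
  Visit 10.
  At 10: no right child.
Visit 27.
At 27: no right child.

8 14 37 7 10 27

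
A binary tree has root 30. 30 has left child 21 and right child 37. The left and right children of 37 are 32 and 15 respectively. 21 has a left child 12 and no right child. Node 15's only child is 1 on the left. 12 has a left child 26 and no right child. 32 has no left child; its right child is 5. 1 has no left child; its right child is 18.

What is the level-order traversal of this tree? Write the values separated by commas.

30, 21, 37, 12, 32, 15, 26, 5, 1, 18

Level-order visits nodes level by level from the root, left to right within each level.
Level 0: 30
Level 1: 21, 37
Level 2: 12, 32, 15
Level 3: 26, 5, 1
Level 4: 18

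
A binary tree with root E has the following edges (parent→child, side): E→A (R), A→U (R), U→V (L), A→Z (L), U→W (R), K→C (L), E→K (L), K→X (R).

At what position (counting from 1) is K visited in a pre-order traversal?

Pre-order visits the node, then its left subtree, then its right subtree.
Visit E.
At E: go left to K.
  Visit K.
  At K: go left to C.
    C is a leaf — visit C.
  At K: go right to X.
    X is a leaf — visit X.
At E: go right to A.
  Visit A.
  At A: go left to Z.
    Z is a leaf — visit Z.
  At A: go right to U.
    Visit U.
    At U: go left to V.
      V is a leaf — visit V.
    At U: go right to W.
      W is a leaf — visit W.
Full pre-order sequence: E, K, C, X, A, Z, U, V, W.

2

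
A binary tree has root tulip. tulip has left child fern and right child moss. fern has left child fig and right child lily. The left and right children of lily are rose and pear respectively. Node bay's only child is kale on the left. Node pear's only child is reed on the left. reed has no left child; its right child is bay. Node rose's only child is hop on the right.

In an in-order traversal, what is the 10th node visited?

In-order visits the left subtree, then the node, then the right subtree.
At tulip: go left to fern.
  At fern: go left to fig.
    fig is a leaf — visit fig.
  Visit fern.
  At fern: go right to lily.
    At lily: go left to rose.
      At rose: no left child.
      Visit rose.
      At rose: go right to hop.
        hop is a leaf — visit hop.
    Visit lily.
    At lily: go right to pear.
      At pear: go left to reed.
        At reed: no left child.
        Visit reed.
        At reed: go right to bay.
          At bay: go left to kale.
            kale is a leaf — visit kale.
          Visit bay.
          At bay: no right child.
      Visit pear.
      At pear: no right child.
Visit tulip.
At tulip: go right to moss.
  moss is a leaf — visit moss.
Full in-order sequence: fig, fern, rose, hop, lily, reed, kale, bay, pear, tulip, moss.

tulip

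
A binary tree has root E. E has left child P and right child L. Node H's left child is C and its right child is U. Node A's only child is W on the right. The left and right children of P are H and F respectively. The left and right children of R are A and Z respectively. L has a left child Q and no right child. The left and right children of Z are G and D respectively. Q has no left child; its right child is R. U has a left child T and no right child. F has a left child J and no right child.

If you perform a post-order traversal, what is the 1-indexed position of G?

10

Post-order visits the left subtree, then the right subtree, then the node.
At E: go left to P.
  At P: go left to H.
    At H: go left to C.
      C is a leaf — visit C.
    At H: go right to U.
      At U: go left to T.
        T is a leaf — visit T.
      At U: no right child.
      Visit U.
    Visit H.
  At P: go right to F.
    At F: go left to J.
      J is a leaf — visit J.
    At F: no right child.
    Visit F.
  Visit P.
At E: go right to L.
  At L: go left to Q.
    At Q: no left child.
    At Q: go right to R.
      At R: go left to A.
        At A: no left child.
        At A: go right to W.
          W is a leaf — visit W.
        Visit A.
      At R: go right to Z.
        At Z: go left to G.
          G is a leaf — visit G.
        At Z: go right to D.
          D is a leaf — visit D.
        Visit Z.
      Visit R.
    Visit Q.
  At L: no right child.
  Visit L.
Visit E.
Full post-order sequence: C, T, U, H, J, F, P, W, A, G, D, Z, R, Q, L, E.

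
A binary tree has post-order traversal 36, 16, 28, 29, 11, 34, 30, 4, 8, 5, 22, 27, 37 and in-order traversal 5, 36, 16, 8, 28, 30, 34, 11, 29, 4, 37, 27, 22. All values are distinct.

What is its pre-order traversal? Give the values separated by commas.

37, 5, 8, 16, 36, 4, 30, 28, 34, 11, 29, 27, 22

The last element of post-order is the root; it splits in-order into left and right subtrees.
Root 37: left subtree has 10 nodes {5, 36, 16, 8, 28, 30, 34, 11, 29, 4}, right has 2 {27, 22}.
  Root 5: left subtree has 0 nodes { }, right has 9 {36, 16, 8, 28, 30, 34, 11, 29, 4}.
    Root 8: left subtree has 2 nodes {36, 16}, right has 6 {28, 30, 34, 11, 29, 4}.
      Root 16: left subtree has 1 node {36}, right has 0 { }.
      Root 4: left subtree has 5 nodes {28, 30, 34, 11, 29}, right has 0 { }.
        Root 30: left subtree has 1 node {28}, right has 3 {34, 11, 29}.
          Root 34: left subtree has 0 nodes { }, right has 2 {11, 29}.
            Root 11: left subtree has 0 nodes { }, right has 1 {29}.
  Root 27: left subtree has 0 nodes { }, right has 1 {22}.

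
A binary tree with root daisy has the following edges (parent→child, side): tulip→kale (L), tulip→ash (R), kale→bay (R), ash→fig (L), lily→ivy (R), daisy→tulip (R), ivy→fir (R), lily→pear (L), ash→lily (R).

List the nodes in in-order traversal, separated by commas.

daisy, kale, bay, tulip, fig, ash, pear, lily, ivy, fir

In-order visits the left subtree, then the node, then the right subtree.
At daisy: no left child.
Visit daisy.
At daisy: go right to tulip.
  At tulip: go left to kale.
    At kale: no left child.
    Visit kale.
    At kale: go right to bay.
      bay is a leaf — visit bay.
  Visit tulip.
  At tulip: go right to ash.
    At ash: go left to fig.
      fig is a leaf — visit fig.
    Visit ash.
    At ash: go right to lily.
      At lily: go left to pear.
        pear is a leaf — visit pear.
      Visit lily.
      At lily: go right to ivy.
        At ivy: no left child.
        Visit ivy.
        At ivy: go right to fir.
          fir is a leaf — visit fir.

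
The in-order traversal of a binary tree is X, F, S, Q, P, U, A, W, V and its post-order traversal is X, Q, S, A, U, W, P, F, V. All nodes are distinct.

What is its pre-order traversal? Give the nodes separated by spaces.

The last element of post-order is the root; it splits in-order into left and right subtrees.
Root V: left subtree has 8 nodes {X, F, S, Q, P, U, A, W}, right has 0 { }.
  Root F: left subtree has 1 node {X}, right has 6 {S, Q, P, U, A, W}.
    Root P: left subtree has 2 nodes {S, Q}, right has 3 {U, A, W}.
      Root S: left subtree has 0 nodes { }, right has 1 {Q}.
      Root W: left subtree has 2 nodes {U, A}, right has 0 { }.
        Root U: left subtree has 0 nodes { }, right has 1 {A}.

V F X P S Q W U A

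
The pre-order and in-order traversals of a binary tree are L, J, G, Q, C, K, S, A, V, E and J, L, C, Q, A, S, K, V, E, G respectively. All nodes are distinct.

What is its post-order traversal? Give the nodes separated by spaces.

J C A S E V K Q G L

The first element of pre-order is the root; it splits in-order into left and right subtrees.
Root L: left subtree has 1 node {J}, right has 8 {C, Q, A, S, K, V, E, G}.
  Root G: left subtree has 7 nodes {C, Q, A, S, K, V, E}, right has 0 { }.
    Root Q: left subtree has 1 node {C}, right has 5 {A, S, K, V, E}.
      Root K: left subtree has 2 nodes {A, S}, right has 2 {V, E}.
        Root S: left subtree has 1 node {A}, right has 0 { }.
        Root V: left subtree has 0 nodes { }, right has 1 {E}.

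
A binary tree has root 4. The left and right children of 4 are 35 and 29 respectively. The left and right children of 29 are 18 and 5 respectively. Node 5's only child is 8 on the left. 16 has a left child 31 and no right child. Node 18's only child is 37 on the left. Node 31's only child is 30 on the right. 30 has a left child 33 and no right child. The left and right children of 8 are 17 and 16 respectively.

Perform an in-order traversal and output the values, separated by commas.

35, 4, 37, 18, 29, 17, 8, 31, 33, 30, 16, 5

In-order visits the left subtree, then the node, then the right subtree.
At 4: go left to 35.
  35 is a leaf — visit 35.
Visit 4.
At 4: go right to 29.
  At 29: go left to 18.
    At 18: go left to 37.
      37 is a leaf — visit 37.
    Visit 18.
    At 18: no right child.
  Visit 29.
  At 29: go right to 5.
    At 5: go left to 8.
      At 8: go left to 17.
        17 is a leaf — visit 17.
      Visit 8.
      At 8: go right to 16.
        At 16: go left to 31.
          At 31: no left child.
          Visit 31.
          At 31: go right to 30.
            At 30: go left to 33.
              33 is a leaf — visit 33.
            Visit 30.
            At 30: no right child.
        Visit 16.
        At 16: no right child.
    Visit 5.
    At 5: no right child.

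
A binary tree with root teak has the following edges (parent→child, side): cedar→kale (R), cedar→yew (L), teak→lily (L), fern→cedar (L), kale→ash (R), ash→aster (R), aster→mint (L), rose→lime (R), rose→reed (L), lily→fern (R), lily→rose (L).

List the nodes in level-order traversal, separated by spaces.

Level-order visits nodes level by level from the root, left to right within each level.
Level 0: teak
Level 1: lily
Level 2: rose, fern
Level 3: reed, lime, cedar
Level 4: yew, kale
Level 5: ash
Level 6: aster
Level 7: mint

teak lily rose fern reed lime cedar yew kale ash aster mint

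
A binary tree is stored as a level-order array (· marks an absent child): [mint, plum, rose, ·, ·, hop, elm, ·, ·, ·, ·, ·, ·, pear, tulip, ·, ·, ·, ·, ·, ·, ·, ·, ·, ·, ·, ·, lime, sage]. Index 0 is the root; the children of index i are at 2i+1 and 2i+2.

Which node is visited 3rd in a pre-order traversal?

Pre-order visits the node, then its left subtree, then its right subtree.
Visit mint.
At mint: go left to plum.
  plum is a leaf — visit plum.
At mint: go right to rose.
  Visit rose.
  At rose: go left to hop.
    hop is a leaf — visit hop.
  At rose: go right to elm.
    Visit elm.
    At elm: go left to pear.
      Visit pear.
      At pear: go left to lime.
        lime is a leaf — visit lime.
      At pear: go right to sage.
        sage is a leaf — visit sage.
    At elm: go right to tulip.
      tulip is a leaf — visit tulip.
Full pre-order sequence: mint, plum, rose, hop, elm, pear, lime, sage, tulip.

rose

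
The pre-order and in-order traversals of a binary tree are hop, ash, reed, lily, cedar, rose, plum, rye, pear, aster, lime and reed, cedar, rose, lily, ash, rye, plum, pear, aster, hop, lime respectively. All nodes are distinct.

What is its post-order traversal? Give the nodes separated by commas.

rose, cedar, lily, reed, rye, aster, pear, plum, ash, lime, hop

The first element of pre-order is the root; it splits in-order into left and right subtrees.
Root hop: left subtree has 9 nodes {reed, cedar, rose, lily, ash, rye, plum, pear, aster}, right has 1 {lime}.
  Root ash: left subtree has 4 nodes {reed, cedar, rose, lily}, right has 4 {rye, plum, pear, aster}.
    Root reed: left subtree has 0 nodes { }, right has 3 {cedar, rose, lily}.
      Root lily: left subtree has 2 nodes {cedar, rose}, right has 0 { }.
        Root cedar: left subtree has 0 nodes { }, right has 1 {rose}.
    Root plum: left subtree has 1 node {rye}, right has 2 {pear, aster}.
      Root pear: left subtree has 0 nodes { }, right has 1 {aster}.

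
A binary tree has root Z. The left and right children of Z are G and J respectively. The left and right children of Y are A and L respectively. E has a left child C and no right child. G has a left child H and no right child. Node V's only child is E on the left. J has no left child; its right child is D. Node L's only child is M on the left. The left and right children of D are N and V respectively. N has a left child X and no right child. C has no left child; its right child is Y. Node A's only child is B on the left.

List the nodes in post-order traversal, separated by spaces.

Post-order visits the left subtree, then the right subtree, then the node.
At Z: go left to G.
  At G: go left to H.
    H is a leaf — visit H.
  At G: no right child.
  Visit G.
At Z: go right to J.
  At J: no left child.
  At J: go right to D.
    At D: go left to N.
      At N: go left to X.
        X is a leaf — visit X.
      At N: no right child.
      Visit N.
    At D: go right to V.
      At V: go left to E.
        At E: go left to C.
          At C: no left child.
          At C: go right to Y.
            At Y: go left to A.
              At A: go left to B.
                B is a leaf — visit B.
              At A: no right child.
              Visit A.
            At Y: go right to L.
              At L: go left to M.
                M is a leaf — visit M.
              At L: no right child.
              Visit L.
            Visit Y.
          Visit C.
        At E: no right child.
        Visit E.
      At V: no right child.
      Visit V.
    Visit D.
  Visit J.
Visit Z.

H G X N B A M L Y C E V D J Z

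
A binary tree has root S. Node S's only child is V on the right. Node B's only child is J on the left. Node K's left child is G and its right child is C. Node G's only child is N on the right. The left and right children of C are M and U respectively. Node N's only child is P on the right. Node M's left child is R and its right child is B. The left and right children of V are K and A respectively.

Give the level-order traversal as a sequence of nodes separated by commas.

Level-order visits nodes level by level from the root, left to right within each level.
Level 0: S
Level 1: V
Level 2: K, A
Level 3: G, C
Level 4: N, M, U
Level 5: P, R, B
Level 6: J

S, V, K, A, G, C, N, M, U, P, R, B, J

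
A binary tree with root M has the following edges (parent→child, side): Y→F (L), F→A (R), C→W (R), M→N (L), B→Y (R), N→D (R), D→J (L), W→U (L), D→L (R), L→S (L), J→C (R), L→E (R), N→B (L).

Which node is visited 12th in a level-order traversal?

Level-order visits nodes level by level from the root, left to right within each level.
Level 0: M
Level 1: N
Level 2: B, D
Level 3: Y, J, L
Level 4: F, C, S, E
Level 5: A, W
Level 6: U
Full level-order sequence: M, N, B, D, Y, J, L, F, C, S, E, A, W, U.

A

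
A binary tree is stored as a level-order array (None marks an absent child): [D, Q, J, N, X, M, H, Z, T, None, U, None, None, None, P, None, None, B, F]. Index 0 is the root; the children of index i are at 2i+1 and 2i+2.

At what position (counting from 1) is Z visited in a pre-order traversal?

Pre-order visits the node, then its left subtree, then its right subtree.
Visit D.
At D: go left to Q.
  Visit Q.
  At Q: go left to N.
    Visit N.
    At N: go left to Z.
      Z is a leaf — visit Z.
    At N: go right to T.
      Visit T.
      At T: go left to B.
        B is a leaf — visit B.
      At T: go right to F.
        F is a leaf — visit F.
  At Q: go right to X.
    Visit X.
    At X: no left child.
    At X: go right to U.
      U is a leaf — visit U.
At D: go right to J.
  Visit J.
  At J: go left to M.
    M is a leaf — visit M.
  At J: go right to H.
    Visit H.
    At H: no left child.
    At H: go right to P.
      P is a leaf — visit P.
Full pre-order sequence: D, Q, N, Z, T, B, F, X, U, J, M, H, P.

4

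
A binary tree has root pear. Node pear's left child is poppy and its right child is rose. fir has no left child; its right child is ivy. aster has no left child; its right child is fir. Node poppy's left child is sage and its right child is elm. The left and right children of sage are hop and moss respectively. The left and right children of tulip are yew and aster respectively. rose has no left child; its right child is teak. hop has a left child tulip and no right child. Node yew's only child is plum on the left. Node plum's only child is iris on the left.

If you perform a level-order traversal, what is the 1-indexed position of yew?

Level-order visits nodes level by level from the root, left to right within each level.
Level 0: pear
Level 1: poppy, rose
Level 2: sage, elm, teak
Level 3: hop, moss
Level 4: tulip
Level 5: yew, aster
Level 6: plum, fir
Level 7: iris, ivy
Full level-order sequence: pear, poppy, rose, sage, elm, teak, hop, moss, tulip, yew, aster, plum, fir, iris, ivy.

10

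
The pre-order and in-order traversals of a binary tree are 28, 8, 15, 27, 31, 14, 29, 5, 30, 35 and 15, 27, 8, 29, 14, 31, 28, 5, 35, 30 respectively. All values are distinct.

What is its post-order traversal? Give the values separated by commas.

The first element of pre-order is the root; it splits in-order into left and right subtrees.
Root 28: left subtree has 6 nodes {15, 27, 8, 29, 14, 31}, right has 3 {5, 35, 30}.
  Root 8: left subtree has 2 nodes {15, 27}, right has 3 {29, 14, 31}.
    Root 15: left subtree has 0 nodes { }, right has 1 {27}.
    Root 31: left subtree has 2 nodes {29, 14}, right has 0 { }.
      Root 14: left subtree has 1 node {29}, right has 0 { }.
  Root 5: left subtree has 0 nodes { }, right has 2 {35, 30}.
    Root 30: left subtree has 1 node {35}, right has 0 { }.

27, 15, 29, 14, 31, 8, 35, 30, 5, 28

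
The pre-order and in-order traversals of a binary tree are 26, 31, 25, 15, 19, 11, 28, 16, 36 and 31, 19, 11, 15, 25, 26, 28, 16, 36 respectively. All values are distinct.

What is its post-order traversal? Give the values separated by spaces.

The first element of pre-order is the root; it splits in-order into left and right subtrees.
Root 26: left subtree has 5 nodes {31, 19, 11, 15, 25}, right has 3 {28, 16, 36}.
  Root 31: left subtree has 0 nodes { }, right has 4 {19, 11, 15, 25}.
    Root 25: left subtree has 3 nodes {19, 11, 15}, right has 0 { }.
      Root 15: left subtree has 2 nodes {19, 11}, right has 0 { }.
        Root 19: left subtree has 0 nodes { }, right has 1 {11}.
  Root 28: left subtree has 0 nodes { }, right has 2 {16, 36}.
    Root 16: left subtree has 0 nodes { }, right has 1 {36}.

11 19 15 25 31 36 16 28 26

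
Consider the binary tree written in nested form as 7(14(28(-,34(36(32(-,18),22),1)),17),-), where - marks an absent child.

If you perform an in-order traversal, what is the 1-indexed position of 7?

10

In-order visits the left subtree, then the node, then the right subtree.
At 7: go left to 14.
  At 14: go left to 28.
    At 28: no left child.
    Visit 28.
    At 28: go right to 34.
      At 34: go left to 36.
        At 36: go left to 32.
          At 32: no left child.
          Visit 32.
          At 32: go right to 18.
            18 is a leaf — visit 18.
        Visit 36.
        At 36: go right to 22.
          22 is a leaf — visit 22.
      Visit 34.
      At 34: go right to 1.
        1 is a leaf — visit 1.
  Visit 14.
  At 14: go right to 17.
    17 is a leaf — visit 17.
Visit 7.
At 7: no right child.
Full in-order sequence: 28, 32, 18, 36, 22, 34, 1, 14, 17, 7.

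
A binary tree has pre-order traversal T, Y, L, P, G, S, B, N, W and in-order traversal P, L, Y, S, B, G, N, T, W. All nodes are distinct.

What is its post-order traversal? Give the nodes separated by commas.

The first element of pre-order is the root; it splits in-order into left and right subtrees.
Root T: left subtree has 7 nodes {P, L, Y, S, B, G, N}, right has 1 {W}.
  Root Y: left subtree has 2 nodes {P, L}, right has 4 {S, B, G, N}.
    Root L: left subtree has 1 node {P}, right has 0 { }.
    Root G: left subtree has 2 nodes {S, B}, right has 1 {N}.
      Root S: left subtree has 0 nodes { }, right has 1 {B}.

P, L, B, S, N, G, Y, W, T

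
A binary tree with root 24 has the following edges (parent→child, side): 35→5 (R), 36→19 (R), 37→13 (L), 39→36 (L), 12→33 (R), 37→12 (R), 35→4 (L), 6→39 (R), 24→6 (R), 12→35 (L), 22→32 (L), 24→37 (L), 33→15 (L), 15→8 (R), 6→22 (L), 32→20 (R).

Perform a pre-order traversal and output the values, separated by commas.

24, 37, 13, 12, 35, 4, 5, 33, 15, 8, 6, 22, 32, 20, 39, 36, 19

Pre-order visits the node, then its left subtree, then its right subtree.
Visit 24.
At 24: go left to 37.
  Visit 37.
  At 37: go left to 13.
    13 is a leaf — visit 13.
  At 37: go right to 12.
    Visit 12.
    At 12: go left to 35.
      Visit 35.
      At 35: go left to 4.
        4 is a leaf — visit 4.
      At 35: go right to 5.
        5 is a leaf — visit 5.
    At 12: go right to 33.
      Visit 33.
      At 33: go left to 15.
        Visit 15.
        At 15: no left child.
        At 15: go right to 8.
          8 is a leaf — visit 8.
      At 33: no right child.
At 24: go right to 6.
  Visit 6.
  At 6: go left to 22.
    Visit 22.
    At 22: go left to 32.
      Visit 32.
      At 32: no left child.
      At 32: go right to 20.
        20 is a leaf — visit 20.
    At 22: no right child.
  At 6: go right to 39.
    Visit 39.
    At 39: go left to 36.
      Visit 36.
      At 36: no left child.
      At 36: go right to 19.
        19 is a leaf — visit 19.
    At 39: no right child.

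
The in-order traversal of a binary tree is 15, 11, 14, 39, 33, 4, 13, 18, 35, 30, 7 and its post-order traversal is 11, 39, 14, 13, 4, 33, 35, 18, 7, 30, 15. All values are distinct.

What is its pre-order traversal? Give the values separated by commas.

The last element of post-order is the root; it splits in-order into left and right subtrees.
Root 15: left subtree has 0 nodes { }, right has 10 {11, 14, 39, 33, 4, 13, 18, 35, 30, 7}.
  Root 30: left subtree has 8 nodes {11, 14, 39, 33, 4, 13, 18, 35}, right has 1 {7}.
    Root 18: left subtree has 6 nodes {11, 14, 39, 33, 4, 13}, right has 1 {35}.
      Root 33: left subtree has 3 nodes {11, 14, 39}, right has 2 {4, 13}.
        Root 14: left subtree has 1 node {11}, right has 1 {39}.
        Root 4: left subtree has 0 nodes { }, right has 1 {13}.

15, 30, 18, 33, 14, 11, 39, 4, 13, 35, 7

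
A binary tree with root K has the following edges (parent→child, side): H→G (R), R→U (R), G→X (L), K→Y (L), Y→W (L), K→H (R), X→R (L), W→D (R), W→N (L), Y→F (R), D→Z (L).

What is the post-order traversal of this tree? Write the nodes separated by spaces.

Post-order visits the left subtree, then the right subtree, then the node.
At K: go left to Y.
  At Y: go left to W.
    At W: go left to N.
      N is a leaf — visit N.
    At W: go right to D.
      At D: go left to Z.
        Z is a leaf — visit Z.
      At D: no right child.
      Visit D.
    Visit W.
  At Y: go right to F.
    F is a leaf — visit F.
  Visit Y.
At K: go right to H.
  At H: no left child.
  At H: go right to G.
    At G: go left to X.
      At X: go left to R.
        At R: no left child.
        At R: go right to U.
          U is a leaf — visit U.
        Visit R.
      At X: no right child.
      Visit X.
    At G: no right child.
    Visit G.
  Visit H.
Visit K.

N Z D W F Y U R X G H K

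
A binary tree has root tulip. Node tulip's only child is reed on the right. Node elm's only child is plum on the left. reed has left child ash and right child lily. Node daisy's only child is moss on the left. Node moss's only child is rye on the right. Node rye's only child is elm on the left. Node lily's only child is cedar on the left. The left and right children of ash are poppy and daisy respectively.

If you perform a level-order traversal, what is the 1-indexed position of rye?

Level-order visits nodes level by level from the root, left to right within each level.
Level 0: tulip
Level 1: reed
Level 2: ash, lily
Level 3: poppy, daisy, cedar
Level 4: moss
Level 5: rye
Level 6: elm
Level 7: plum
Full level-order sequence: tulip, reed, ash, lily, poppy, daisy, cedar, moss, rye, elm, plum.

9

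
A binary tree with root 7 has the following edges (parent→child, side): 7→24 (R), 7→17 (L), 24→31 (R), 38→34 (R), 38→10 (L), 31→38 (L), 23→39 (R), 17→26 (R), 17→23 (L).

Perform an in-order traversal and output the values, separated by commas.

In-order visits the left subtree, then the node, then the right subtree.
At 7: go left to 17.
  At 17: go left to 23.
    At 23: no left child.
    Visit 23.
    At 23: go right to 39.
      39 is a leaf — visit 39.
  Visit 17.
  At 17: go right to 26.
    26 is a leaf — visit 26.
Visit 7.
At 7: go right to 24.
  At 24: no left child.
  Visit 24.
  At 24: go right to 31.
    At 31: go left to 38.
      At 38: go left to 10.
        10 is a leaf — visit 10.
      Visit 38.
      At 38: go right to 34.
        34 is a leaf — visit 34.
    Visit 31.
    At 31: no right child.

23, 39, 17, 26, 7, 24, 10, 38, 34, 31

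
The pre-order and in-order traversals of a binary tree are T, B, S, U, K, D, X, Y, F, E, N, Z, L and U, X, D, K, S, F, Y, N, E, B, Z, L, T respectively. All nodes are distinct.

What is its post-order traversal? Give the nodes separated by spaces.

The first element of pre-order is the root; it splits in-order into left and right subtrees.
Root T: left subtree has 12 nodes {U, X, D, K, S, F, Y, N, E, B, Z, L}, right has 0 { }.
  Root B: left subtree has 9 nodes {U, X, D, K, S, F, Y, N, E}, right has 2 {Z, L}.
    Root S: left subtree has 4 nodes {U, X, D, K}, right has 4 {F, Y, N, E}.
      Root U: left subtree has 0 nodes { }, right has 3 {X, D, K}.
        Root K: left subtree has 2 nodes {X, D}, right has 0 { }.
          Root D: left subtree has 1 node {X}, right has 0 { }.
      Root Y: left subtree has 1 node {F}, right has 2 {N, E}.
        Root E: left subtree has 1 node {N}, right has 0 { }.
    Root Z: left subtree has 0 nodes { }, right has 1 {L}.

X D K U F N E Y S L Z B T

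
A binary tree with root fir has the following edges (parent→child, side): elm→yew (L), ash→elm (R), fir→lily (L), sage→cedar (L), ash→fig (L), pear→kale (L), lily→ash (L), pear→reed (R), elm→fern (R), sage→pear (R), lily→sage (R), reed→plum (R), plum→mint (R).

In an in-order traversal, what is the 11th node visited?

reed

In-order visits the left subtree, then the node, then the right subtree.
At fir: go left to lily.
  At lily: go left to ash.
    At ash: go left to fig.
      fig is a leaf — visit fig.
    Visit ash.
    At ash: go right to elm.
      At elm: go left to yew.
        yew is a leaf — visit yew.
      Visit elm.
      At elm: go right to fern.
        fern is a leaf — visit fern.
  Visit lily.
  At lily: go right to sage.
    At sage: go left to cedar.
      cedar is a leaf — visit cedar.
    Visit sage.
    At sage: go right to pear.
      At pear: go left to kale.
        kale is a leaf — visit kale.
      Visit pear.
      At pear: go right to reed.
        At reed: no left child.
        Visit reed.
        At reed: go right to plum.
          At plum: no left child.
          Visit plum.
          At plum: go right to mint.
            mint is a leaf — visit mint.
Visit fir.
At fir: no right child.
Full in-order sequence: fig, ash, yew, elm, fern, lily, cedar, sage, kale, pear, reed, plum, mint, fir.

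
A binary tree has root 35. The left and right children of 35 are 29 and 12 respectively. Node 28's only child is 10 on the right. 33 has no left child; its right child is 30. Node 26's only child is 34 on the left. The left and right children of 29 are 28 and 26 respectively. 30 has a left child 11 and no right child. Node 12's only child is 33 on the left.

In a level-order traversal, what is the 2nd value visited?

29

Level-order visits nodes level by level from the root, left to right within each level.
Level 0: 35
Level 1: 29, 12
Level 2: 28, 26, 33
Level 3: 10, 34, 30
Level 4: 11
Full level-order sequence: 35, 29, 12, 28, 26, 33, 10, 34, 30, 11.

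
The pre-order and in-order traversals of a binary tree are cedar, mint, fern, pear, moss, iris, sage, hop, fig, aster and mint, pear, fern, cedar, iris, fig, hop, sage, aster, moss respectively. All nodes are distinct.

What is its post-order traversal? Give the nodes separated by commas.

pear, fern, mint, fig, hop, aster, sage, iris, moss, cedar

The first element of pre-order is the root; it splits in-order into left and right subtrees.
Root cedar: left subtree has 3 nodes {mint, pear, fern}, right has 6 {iris, fig, hop, sage, aster, moss}.
  Root mint: left subtree has 0 nodes { }, right has 2 {pear, fern}.
    Root fern: left subtree has 1 node {pear}, right has 0 { }.
  Root moss: left subtree has 5 nodes {iris, fig, hop, sage, aster}, right has 0 { }.
    Root iris: left subtree has 0 nodes { }, right has 4 {fig, hop, sage, aster}.
      Root sage: left subtree has 2 nodes {fig, hop}, right has 1 {aster}.
        Root hop: left subtree has 1 node {fig}, right has 0 { }.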